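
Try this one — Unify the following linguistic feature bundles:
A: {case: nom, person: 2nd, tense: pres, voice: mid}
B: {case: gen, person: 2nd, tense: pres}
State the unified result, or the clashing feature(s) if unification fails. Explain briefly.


Compare features:
case: A=nom vs B=gen -> CLASH
person: A=2nd vs B=2nd -> unified: 2nd
tense: A=pres vs B=pres -> unified: pres
voice: A=mid vs B=_ -> unified: mid
Clash detected on feature 'case' (nom vs gen); unification fails.

CLASH on 'case' (nom vs gen)


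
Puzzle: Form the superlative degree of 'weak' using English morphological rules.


Apply superlative formation (add -est): 'weak' -> 'weakest'.

weakest


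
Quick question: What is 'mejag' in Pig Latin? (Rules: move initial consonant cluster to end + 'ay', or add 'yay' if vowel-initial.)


'mejag': move consonant cluster 'm' to end and add 'ay': 'ejagmay'.

ejagmay


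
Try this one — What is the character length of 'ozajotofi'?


Spell out 'ozajotofi' and number each letter: o(1), z(2), a(3), j(4), o(5), t(6), o(7), f(8), i(9). Total: 9 letters.

9


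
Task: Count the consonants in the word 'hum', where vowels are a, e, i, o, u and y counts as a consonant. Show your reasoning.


Consonants in 'hum': h, m = 2 consonants.

2


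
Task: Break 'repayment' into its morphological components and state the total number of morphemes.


Step 1: Identify prefix: 're' (meaning: again)
Step 2: Identify root: 'pay'
Step 3: Identify suffix(es): 'ment'
Decomposition: re- (prefix: again) + pay (root) + -ment (suffix: action/result)
Total morphemes: 3

3 morphemes (re- (prefix: again) + pay (root) + -ment (suffix: action/result))


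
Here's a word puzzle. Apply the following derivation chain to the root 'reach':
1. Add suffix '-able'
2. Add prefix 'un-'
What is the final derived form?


Step 1: Add suffix '-able' to 'reach' = 'reachable'
Step 2: Add prefix 'un-' to 'reachable' = 'unreachable'

unreachable


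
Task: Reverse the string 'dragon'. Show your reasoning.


Reverse 'dragon' character by character: 'nogard'.

nogard


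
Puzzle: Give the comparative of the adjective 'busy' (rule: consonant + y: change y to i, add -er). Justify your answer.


Apply comparative formation (consonant + y: change y to i, add -er): 'busy' -> 'busier'.

busier


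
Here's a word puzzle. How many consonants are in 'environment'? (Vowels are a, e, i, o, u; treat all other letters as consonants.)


Consonants in 'environment': n, v, r, n, m, n, t = 7 consonants.

7


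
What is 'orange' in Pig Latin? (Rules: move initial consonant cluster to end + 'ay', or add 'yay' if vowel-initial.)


'orange' starts with a vowel, so add 'yay': 'orangeyay'.

orangeyay


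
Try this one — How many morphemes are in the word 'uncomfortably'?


Decomposition: un- (prefix) + comfort (root) + -able (suffix) + -ly (suffix) = 4 morpheme(s)

4 morphemes


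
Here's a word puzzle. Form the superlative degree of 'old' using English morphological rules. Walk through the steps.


Apply superlative formation (add -est): 'old' -> 'oldest'.

oldest


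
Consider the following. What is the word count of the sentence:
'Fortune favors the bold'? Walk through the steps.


Split into words: Fortune | favors | the | bold = 4 words.

4


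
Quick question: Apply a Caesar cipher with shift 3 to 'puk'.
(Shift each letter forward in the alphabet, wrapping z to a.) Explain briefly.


Shift each letter by 3: p -> s, u -> x, k -> n. Result: 'sxn'.

sxn


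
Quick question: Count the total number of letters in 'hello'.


Spell out 'hello' and number each letter: h(1), e(2), l(3), l(4), o(5). Total: 5 letters.

5


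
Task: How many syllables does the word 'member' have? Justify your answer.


Break 'member' into syllables: mem-ber -> mem | ber = 2 syllables

2 syllables


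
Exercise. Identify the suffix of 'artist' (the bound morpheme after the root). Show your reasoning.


The word 'artist' = 'art' (root) + '-ist' (suffix). The suffix is '-ist'.

ist


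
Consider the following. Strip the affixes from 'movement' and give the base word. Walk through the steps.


Remove suffix '-ment' from 'movement' to get root 'move'.

move


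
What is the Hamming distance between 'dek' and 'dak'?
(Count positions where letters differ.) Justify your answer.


Alignment:
Position 1: 'd' vs 'd' = match
Position 2: 'e' vs 'a' = DIFFER
Position 3: 'k' vs 'k' = match
Total differences: 1

1


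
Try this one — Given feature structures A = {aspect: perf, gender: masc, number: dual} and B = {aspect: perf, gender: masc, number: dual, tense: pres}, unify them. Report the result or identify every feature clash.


Compare features:
aspect: A=perf vs B=perf -> unified: perf
gender: A=masc vs B=masc -> unified: masc
number: A=dual vs B=dual -> unified: dual
tense: A=_ vs B=pres -> unified: pres
No clashes found.

Unified: {aspect: perf, gender: masc, number: dual, tense: pres}


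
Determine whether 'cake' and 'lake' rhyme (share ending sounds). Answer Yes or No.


Rime (stressed vowel + following sounds) of 'cake': -ake = /eɪk/
Rime of 'lake': -ake = /eɪk/
/eɪk/ and /eɪk/ are the same ending sound, so the words rhyme.

Yes


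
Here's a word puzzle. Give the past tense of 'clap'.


Apply rule: Double final consonant and add -ed. 'clap' becomes 'clapped'.

clapped


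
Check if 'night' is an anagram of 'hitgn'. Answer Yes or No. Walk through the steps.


Sorted letters of 'night': 'ghint'
Sorted letters of 'hitgn': 'ghint'
They match.

Yes


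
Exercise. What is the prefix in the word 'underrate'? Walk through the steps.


The word 'underrate' = 'under' (prefix) + 'rate' (root). The prefix is 'under'.

under


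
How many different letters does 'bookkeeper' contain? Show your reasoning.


Unique letters in 'bookkeeper': {b, e, k, o, p, r} = 6 distinct letters.

6


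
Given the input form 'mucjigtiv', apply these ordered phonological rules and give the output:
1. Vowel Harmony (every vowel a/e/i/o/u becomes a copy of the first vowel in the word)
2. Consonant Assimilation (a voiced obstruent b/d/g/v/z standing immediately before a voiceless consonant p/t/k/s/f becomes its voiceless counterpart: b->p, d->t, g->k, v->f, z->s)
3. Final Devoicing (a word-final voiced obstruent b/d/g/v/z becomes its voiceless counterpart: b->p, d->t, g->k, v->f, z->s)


Starting form: 'mucjigtiv'
Rule 1: Vowel Harmony: all vowels become 'u' (matching first vowel). 'mucjigtiv' -> 'mucjugtuv'
Rule 2: Consonant Assimilation: voiced obstruent before voiceless consonant becomes voiceless ('gt' -> 'kt'). 'mucjugtuv' -> 'mucjuktuv'
Rule 3: Final Devoicing: word-final voiced obstruent 'v' becomes voiceless 'f'. 'mucjuktuv' -> 'mucjuktuf'
Final form: 'mucjuktuf'

mucjuktuf


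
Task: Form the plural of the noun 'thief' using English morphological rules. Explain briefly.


Apply rule: Change -f to -ves. 'thief' becomes 'thieves'.

thieves


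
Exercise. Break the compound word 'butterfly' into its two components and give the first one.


Split 'butterfly' into 'butter' + 'fly'. The first part is 'butter'.

butter


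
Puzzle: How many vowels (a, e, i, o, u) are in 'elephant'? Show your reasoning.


Vowels in 'elephant': e, e, a = 3 vowels.

3


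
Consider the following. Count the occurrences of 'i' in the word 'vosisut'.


Letter 'i' in 'vosisut': found at position(s) 4 = 1 occurrence(s).

1


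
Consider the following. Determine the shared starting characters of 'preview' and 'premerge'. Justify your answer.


Compare from the start: 3 characters match: 'pre'. Mismatch at position 4: 'v' vs 'm'.

pre


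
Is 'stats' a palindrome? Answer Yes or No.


Forward: 'stats'
Reversed: 'stats'
They are identical.

Yes


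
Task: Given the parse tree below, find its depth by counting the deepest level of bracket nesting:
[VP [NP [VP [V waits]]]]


Count bracket nesting levels:
'[' at pos 0: depth = 1
'[' at pos 4: depth = 2
'[' at pos 8: depth = 3
'[' at pos 12: depth = 4
Maximum depth reached: 4

4


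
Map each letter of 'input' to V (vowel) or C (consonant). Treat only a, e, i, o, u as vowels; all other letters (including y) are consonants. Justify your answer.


Letter mapping: i = V, n = C, p = C, u = V, t = C.

VCCVC


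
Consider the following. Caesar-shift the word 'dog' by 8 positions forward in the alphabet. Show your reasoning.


Shift each letter by 8: d -> l, o -> w, g -> o. Result: 'lwo'.

lwo


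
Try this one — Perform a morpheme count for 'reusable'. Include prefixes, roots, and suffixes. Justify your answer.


Decomposition: re- (prefix) + use (root) + -able (suffix) = 3 morpheme(s)

3 morphemes


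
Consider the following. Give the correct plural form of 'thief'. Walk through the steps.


Apply rule: Change -f to -ves. 'thief' becomes 'thieves'.

thieves


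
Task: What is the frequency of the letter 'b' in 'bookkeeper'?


Letter 'b' in 'bookkeeper': found at position(s) 1 = 1 occurrence(s).

1


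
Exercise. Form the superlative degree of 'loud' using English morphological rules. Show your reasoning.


Apply superlative formation (add -est): 'loud' -> 'loudest'.

loudest


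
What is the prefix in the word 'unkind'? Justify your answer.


The word 'unkind' = 'un' (prefix) + 'kind' (root). The prefix is 'un'.

un


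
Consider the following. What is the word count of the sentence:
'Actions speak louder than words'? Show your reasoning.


Split into words: Actions | speak | louder | than | words = 5 words.

5


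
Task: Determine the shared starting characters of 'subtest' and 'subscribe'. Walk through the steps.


Compare from the start: 3 characters match: 'sub'. Mismatch at position 4: 't' vs 's'.

sub


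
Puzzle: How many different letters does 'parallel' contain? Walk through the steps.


Unique letters in 'parallel': {a, e, l, p, r} = 5 distinct letters.

5


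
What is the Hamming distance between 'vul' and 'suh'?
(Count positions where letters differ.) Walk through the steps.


Alignment:
Position 1: 'v' vs 's' = DIFFER
Position 2: 'u' vs 'u' = match
Position 3: 'l' vs 'h' = DIFFER
Total differences: 2

2


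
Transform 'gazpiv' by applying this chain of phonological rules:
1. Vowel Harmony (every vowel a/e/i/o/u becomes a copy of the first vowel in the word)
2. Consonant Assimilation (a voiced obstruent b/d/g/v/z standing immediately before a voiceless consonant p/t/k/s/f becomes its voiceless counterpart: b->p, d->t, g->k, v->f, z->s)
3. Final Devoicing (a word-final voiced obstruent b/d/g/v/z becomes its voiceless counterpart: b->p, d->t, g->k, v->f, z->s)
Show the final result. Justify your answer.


Starting form: 'gazpiv'
Rule 1: Vowel Harmony: all vowels become 'a' (matching first vowel). 'gazpiv' -> 'gazpav'
Rule 2: Consonant Assimilation: voiced obstruent before voiceless consonant becomes voiceless ('zp' -> 'sp'). 'gazpav' -> 'gaspav'
Rule 3: Final Devoicing: word-final voiced obstruent 'v' becomes voiceless 'f'. 'gaspav' -> 'gaspaf'
Final form: 'gaspaf'

gaspaf


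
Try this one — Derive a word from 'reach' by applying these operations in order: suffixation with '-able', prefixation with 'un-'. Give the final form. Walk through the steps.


Step 1: Add suffix '-able' to 'reach' = 'reachable'
Step 2: Add prefix 'un-' to 'reachable' = 'unreachable'

unreachable


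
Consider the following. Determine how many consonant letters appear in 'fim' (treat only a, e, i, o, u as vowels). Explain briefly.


Consonants in 'fim': f, m = 2 consonants.

2


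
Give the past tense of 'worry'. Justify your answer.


Apply rule: Change -y to -ied. 'worry' becomes 'worried'.

worried


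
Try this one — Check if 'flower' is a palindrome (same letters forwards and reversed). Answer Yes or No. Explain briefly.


Forward: 'flower'
Reversed: 'rewolf'
They differ.

No


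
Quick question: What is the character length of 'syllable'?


Spell out 'syllable' and number each letter: s(1), y(2), l(3), l(4), a(5), b(6), l(7), e(8). Total: 8 letters.

8


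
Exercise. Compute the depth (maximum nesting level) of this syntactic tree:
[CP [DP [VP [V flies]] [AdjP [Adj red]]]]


Count bracket nesting levels:
'[' at pos 0: depth = 1
'[' at pos 4: depth = 2
'[' at pos 8: depth = 3
'[' at pos 12: depth = 4
'[' at pos 23: depth = 3
'[' at pos 29: depth = 4
Maximum depth reached: 4

4


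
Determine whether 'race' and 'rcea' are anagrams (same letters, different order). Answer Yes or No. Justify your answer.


Sorted letters of 'race': 'acer'
Sorted letters of 'rcea': 'acer'
They match.

Yes


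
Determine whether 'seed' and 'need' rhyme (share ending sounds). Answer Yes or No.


Rime (stressed vowel + following sounds) of 'seed': -eed = /iːd/
Rime of 'need': -eed = /iːd/
/iːd/ and /iːd/ are the same ending sound, so the words rhyme.

Yes


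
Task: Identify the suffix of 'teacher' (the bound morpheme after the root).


The word 'teacher' = 'teach' (root) + '-er' (suffix). The suffix is '-er'.

er


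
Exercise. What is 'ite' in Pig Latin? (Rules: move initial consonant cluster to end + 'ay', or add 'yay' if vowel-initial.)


'ite' starts with a vowel, so add 'yay': 'iteyay'.

iteyay


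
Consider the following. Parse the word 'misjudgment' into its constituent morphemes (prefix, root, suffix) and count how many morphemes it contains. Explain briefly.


Step 1: Identify prefix: 'mis' (meaning: wrongly)
Step 2: Identify root: 'judge'
Step 3: Identify suffix(es): 'ment'
Decomposition: mis- (prefix: wrongly) + judge (root) + -ment (suffix: action/result)
Total morphemes: 3

3 morphemes (mis- (prefix: wrongly) + judge (root) + -ment (suffix: action/result))


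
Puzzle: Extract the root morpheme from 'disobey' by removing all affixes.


Remove prefix 'dis' from 'disobey' to get root 'obey'.

obey


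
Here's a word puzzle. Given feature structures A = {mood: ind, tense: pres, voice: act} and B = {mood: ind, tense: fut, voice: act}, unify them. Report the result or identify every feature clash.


Compare features:
mood: A=ind vs B=ind -> unified: ind
tense: A=pres vs B=fut -> CLASH
voice: A=act vs B=act -> unified: act
Clash detected on feature 'tense' (pres vs fut); unification fails.

CLASH on 'tense' (pres vs fut)


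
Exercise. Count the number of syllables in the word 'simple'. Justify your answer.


Break 'simple' into syllables: sim-ple -> sim | ple = 2 syllables

2 syllables


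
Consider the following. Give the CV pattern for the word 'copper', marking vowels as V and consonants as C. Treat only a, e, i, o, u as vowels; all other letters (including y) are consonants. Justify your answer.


Letter mapping: c = C, o = V, p = C, p = C, e = V, r = C.

CVCCVC


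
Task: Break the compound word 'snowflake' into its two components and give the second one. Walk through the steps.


Split 'snowflake' into 'snow' + 'flake'. The second part is 'flake'.

flake


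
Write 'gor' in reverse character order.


Reverse 'gor' character by character: 'rog'.

rog


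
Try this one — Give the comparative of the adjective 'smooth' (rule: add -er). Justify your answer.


Apply comparative formation (add -er): 'smooth' -> 'smoother'.

smoother


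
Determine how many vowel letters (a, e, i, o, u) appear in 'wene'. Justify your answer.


Vowels in 'wene': e, e = 2 vowels.

2


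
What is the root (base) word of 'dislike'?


Remove prefix 'dis' from 'dislike' to get root 'like'.

like


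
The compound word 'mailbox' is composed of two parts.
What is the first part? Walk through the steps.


Split 'mailbox' into 'mail' + 'box'. The first part is 'mail'.

mail


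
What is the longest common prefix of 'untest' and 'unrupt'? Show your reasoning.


Compare from the start: 2 characters match: 'un'. Mismatch at position 3: 't' vs 'r'.

un


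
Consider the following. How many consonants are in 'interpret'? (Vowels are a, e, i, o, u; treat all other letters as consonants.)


Consonants in 'interpret': n, t, r, p, r, t = 6 consonants.

6


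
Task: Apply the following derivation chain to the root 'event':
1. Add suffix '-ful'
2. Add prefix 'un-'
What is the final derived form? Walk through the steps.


Step 1: Add suffix '-ful' to 'event' = 'eventful'
Step 2: Add prefix 'un-' to 'eventful' = 'uneventful'

uneventful


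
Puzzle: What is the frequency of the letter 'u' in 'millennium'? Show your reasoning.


Letter 'u' in 'millennium': found at position(s) 9 = 1 occurrence(s).

1


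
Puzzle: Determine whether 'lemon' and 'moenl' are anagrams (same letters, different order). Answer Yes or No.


Sorted letters of 'lemon': 'elmno'
Sorted letters of 'moenl': 'elmno'
They match.

Yes


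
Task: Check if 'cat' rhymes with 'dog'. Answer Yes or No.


Rime (stressed vowel + following sounds) of 'cat': -at = /æt/
Rime of 'dog': -og = /ɒg/
/æt/ and /ɒg/ are different ending sounds, so the words do not rhyme.

No


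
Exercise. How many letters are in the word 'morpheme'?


Spell out 'morpheme' and number each letter: m(1), o(2), r(3), p(4), h(5), e(6), m(7), e(8). Total: 8 letters.

8


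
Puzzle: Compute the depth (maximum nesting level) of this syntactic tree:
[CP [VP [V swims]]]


Count bracket nesting levels:
'[' at pos 0: depth = 1
'[' at pos 4: depth = 2
'[' at pos 8: depth = 3
Maximum depth reached: 3

3


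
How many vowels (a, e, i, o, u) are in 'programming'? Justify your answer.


Vowels in 'programming': o, a, i = 3 vowels.

3


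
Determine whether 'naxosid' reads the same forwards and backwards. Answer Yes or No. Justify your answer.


Forward: 'naxosid'
Reversed: 'disoxan'
They differ.

No


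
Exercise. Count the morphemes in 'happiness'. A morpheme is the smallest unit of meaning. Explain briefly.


Decomposition: happy (root) + -ness (suffix) = 2 morpheme(s)

2 morphemes


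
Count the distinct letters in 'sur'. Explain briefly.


Unique letters in 'sur': {r, s, u} = 3 distinct letters.

3


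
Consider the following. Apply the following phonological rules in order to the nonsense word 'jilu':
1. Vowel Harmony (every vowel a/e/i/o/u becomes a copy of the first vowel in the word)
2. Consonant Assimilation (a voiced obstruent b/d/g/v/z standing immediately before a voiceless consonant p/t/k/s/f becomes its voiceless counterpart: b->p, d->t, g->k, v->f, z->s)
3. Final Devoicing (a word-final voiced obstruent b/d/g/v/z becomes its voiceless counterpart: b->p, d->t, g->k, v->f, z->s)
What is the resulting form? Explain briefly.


Starting form: 'jilu'
Rule 1: Vowel Harmony: all vowels become 'i' (matching first vowel). 'jilu' -> 'jili'
Rule 2: Consonant Assimilation: no voiced obstruent (b/d/g/v/z) stands immediately before a voiceless consonant (p/t/k/s/f). No change.
Rule 3: Final Devoicing: the word ends in the vowel 'i', not a consonant. No change.
Final form: 'jili'

jili


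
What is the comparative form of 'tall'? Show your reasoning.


Apply comparative formation (add -er): 'tall' -> 'taller'.

taller


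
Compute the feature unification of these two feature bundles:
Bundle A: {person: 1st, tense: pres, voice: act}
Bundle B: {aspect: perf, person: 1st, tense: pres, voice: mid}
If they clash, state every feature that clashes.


Compare features:
aspect: A=_ vs B=perf -> unified: perf
person: A=1st vs B=1st -> unified: 1st
tense: A=pres vs B=pres -> unified: pres
voice: A=act vs B=mid -> CLASH
Clash detected on feature 'voice' (act vs mid); unification fails.

CLASH on 'voice' (act vs mid)


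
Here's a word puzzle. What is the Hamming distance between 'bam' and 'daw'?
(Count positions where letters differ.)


Alignment:
Position 1: 'b' vs 'd' = DIFFER
Position 2: 'a' vs 'a' = match
Position 3: 'm' vs 'w' = DIFFER
Total differences: 2

2


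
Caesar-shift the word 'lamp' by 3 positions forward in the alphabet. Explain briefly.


Shift each letter by 3: l -> o, a -> d, m -> p, p -> s. Result: 'odps'.

odps


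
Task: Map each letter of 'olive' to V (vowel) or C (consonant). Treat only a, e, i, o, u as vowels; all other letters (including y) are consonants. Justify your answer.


Letter mapping: o = V, l = C, i = V, v = C, e = V.

VCVCV


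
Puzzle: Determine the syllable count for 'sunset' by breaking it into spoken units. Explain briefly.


Break 'sunset' into syllables: sun-set -> sun | set = 2 syllables

2 syllables


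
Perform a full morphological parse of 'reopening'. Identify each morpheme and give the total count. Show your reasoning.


Step 1: Identify prefix: 're' (meaning: again)
Step 2: Identify root: 'open'
Step 3: Identify suffix(es): 'ing'
Decomposition: re- (prefix: again) + open (root) + -ing (suffix: ongoing action)
Total morphemes: 3

3 morphemes (re- (prefix: again) + open (root) + -ing (suffix: ongoing action))


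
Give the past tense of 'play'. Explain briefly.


Apply rule: Add -ed. 'play' becomes 'played'.

played


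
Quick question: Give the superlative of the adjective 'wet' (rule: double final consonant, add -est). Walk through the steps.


Apply superlative formation (double final consonant, add -est): 'wet' -> 'wettest'.

wettest


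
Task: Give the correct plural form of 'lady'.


Apply rule: Change -y to -ies (consonant + y). 'lady' becomes 'ladies'.

ladies


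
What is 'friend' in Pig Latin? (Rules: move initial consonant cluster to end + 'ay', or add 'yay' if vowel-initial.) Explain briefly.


'friend': move consonant cluster 'fr' to end and add 'ay': 'iendfray'.

iendfray


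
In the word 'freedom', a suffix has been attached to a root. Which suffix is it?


The word 'freedom' = 'free' (root) + '-dom' (suffix). The suffix is '-dom'.

dom


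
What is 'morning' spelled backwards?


Reverse 'morning' character by character: 'gninrom'.

gninrom


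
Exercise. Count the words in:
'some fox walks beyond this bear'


Split into words: some | fox | walks | beyond | this | bear = 6 words.

6


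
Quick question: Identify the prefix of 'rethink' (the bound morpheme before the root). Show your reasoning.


The word 'rethink' = 're' (prefix) + 'think' (root). The prefix is 're'.

re


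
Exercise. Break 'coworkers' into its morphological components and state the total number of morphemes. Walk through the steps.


Step 1: Identify prefix: 'co' (meaning: together)
Step 2: Identify root: 'work'
Step 3: Identify suffix(es): 'er, s'
Decomposition: co- (prefix: together) + work (root) + -er (suffix: one who) + -s (plural)
Total morphemes: 4

4 morphemes (co- (prefix: together) + work (root) + -er (suffix: one who) + -s (plural))


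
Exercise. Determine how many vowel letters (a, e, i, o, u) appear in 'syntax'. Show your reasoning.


Vowels in 'syntax': a = 1 vowels.

1


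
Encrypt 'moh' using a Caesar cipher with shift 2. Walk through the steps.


Shift each letter by 2: m -> o, o -> q, h -> j. Result: 'oqj'.

oqj


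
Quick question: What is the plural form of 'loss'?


Apply rule: Add -es (sibilant/fricative ending). 'loss' becomes 'losses'.

losses


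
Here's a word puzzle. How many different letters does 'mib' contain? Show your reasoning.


Unique letters in 'mib': {b, i, m} = 3 distinct letters.

3


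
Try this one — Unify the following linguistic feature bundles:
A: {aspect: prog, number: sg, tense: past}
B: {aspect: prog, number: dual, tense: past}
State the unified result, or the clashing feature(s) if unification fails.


Compare features:
aspect: A=prog vs B=prog -> unified: prog
number: A=sg vs B=dual -> CLASH
tense: A=past vs B=past -> unified: past
Clash detected on feature 'number' (sg vs dual); unification fails.

CLASH on 'number' (sg vs dual)


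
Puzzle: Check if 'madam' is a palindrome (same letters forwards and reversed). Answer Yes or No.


Forward: 'madam'
Reversed: 'madam'
They are identical.

Yes


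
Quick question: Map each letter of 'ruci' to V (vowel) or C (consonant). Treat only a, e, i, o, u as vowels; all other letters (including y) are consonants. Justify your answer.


Letter mapping: r = C, u = V, c = C, i = V.

CVCV


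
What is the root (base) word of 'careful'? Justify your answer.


Remove suffix '-ful' from 'careful' to get root 'care'.

care


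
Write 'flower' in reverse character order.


Reverse 'flower' character by character: 'rewolf'.

rewolf


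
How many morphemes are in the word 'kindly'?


Decomposition: kind (root) + -ly (suffix) = 2 morpheme(s)

2 morphemes


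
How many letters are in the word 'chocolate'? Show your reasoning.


Spell out 'chocolate' and number each letter: c(1), h(2), o(3), c(4), o(5), l(6), a(7), t(8), e(9). Total: 9 letters.

9


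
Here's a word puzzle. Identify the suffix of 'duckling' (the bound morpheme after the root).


The word 'duckling' = 'duck' (root) + '-ling' (suffix). The suffix is '-ling'.

ling


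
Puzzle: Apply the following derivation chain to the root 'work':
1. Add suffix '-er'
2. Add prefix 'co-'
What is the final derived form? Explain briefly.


Step 1: Add suffix '-er' to 'work' = 'worker'
Step 2: Add prefix 'co-' to 'worker' = 'coworker'

coworker


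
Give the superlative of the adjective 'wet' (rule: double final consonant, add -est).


Apply superlative formation (double final consonant, add -est): 'wet' -> 'wettest'.

wettest


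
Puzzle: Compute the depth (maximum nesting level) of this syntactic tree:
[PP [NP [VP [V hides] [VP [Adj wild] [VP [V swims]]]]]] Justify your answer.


Count bracket nesting levels:
'[' at pos 0: depth = 1
'[' at pos 4: depth = 2
'[' at pos 8: depth = 3
'[' at pos 12: depth = 4
'[' at pos 22: depth = 4
'[' at pos 26: depth = 5
'[' at pos 37: depth = 5
'[' at pos 41: depth = 6
Maximum depth reached: 6

6


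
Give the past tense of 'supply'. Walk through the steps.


Apply rule: Change -y to -ied. 'supply' becomes 'supplied'.

supplied


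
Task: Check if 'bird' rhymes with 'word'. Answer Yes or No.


Rime (stressed vowel + following sounds) of 'bird': -ird = /ɜːrd/
Rime of 'word': -ord = /ɜːrd/
/ɜːrd/ and /ɜːrd/ are the same ending sound, so the words rhyme.

Yes


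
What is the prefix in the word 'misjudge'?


The word 'misjudge' = 'mis' (prefix) + 'judge' (root). The prefix is 'mis'.

mis


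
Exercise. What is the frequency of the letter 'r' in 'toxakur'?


Letter 'r' in 'toxakur': found at position(s) 7 = 1 occurrence(s).

1


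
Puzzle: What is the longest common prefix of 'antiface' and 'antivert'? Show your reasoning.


Compare from the start: 4 characters match: 'anti'. Mismatch at position 5: 'f' vs 'v'.

anti


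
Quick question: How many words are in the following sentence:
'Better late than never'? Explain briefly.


Split into words: Better | late | than | never = 4 words.

4


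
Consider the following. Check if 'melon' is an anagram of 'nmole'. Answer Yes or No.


Sorted letters of 'melon': 'elmno'
Sorted letters of 'nmole': 'elmno'
They match.

Yes


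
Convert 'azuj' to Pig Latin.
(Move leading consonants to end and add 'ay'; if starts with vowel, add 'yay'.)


'azuj' starts with a vowel, so add 'yay': 'azujyay'.

azujyay


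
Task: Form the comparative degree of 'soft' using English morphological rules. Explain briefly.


Apply comparative formation (add -er): 'soft' -> 'softer'.

softer


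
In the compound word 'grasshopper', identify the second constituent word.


Split 'grasshopper' into 'grass' + 'hopper'. The second part is 'hopper'.

hopper


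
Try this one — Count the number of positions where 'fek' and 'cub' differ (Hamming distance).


Alignment:
Position 1: 'f' vs 'c' = DIFFER
Position 2: 'e' vs 'u' = DIFFER
Position 3: 'k' vs 'b' = DIFFER
Total differences: 3

3


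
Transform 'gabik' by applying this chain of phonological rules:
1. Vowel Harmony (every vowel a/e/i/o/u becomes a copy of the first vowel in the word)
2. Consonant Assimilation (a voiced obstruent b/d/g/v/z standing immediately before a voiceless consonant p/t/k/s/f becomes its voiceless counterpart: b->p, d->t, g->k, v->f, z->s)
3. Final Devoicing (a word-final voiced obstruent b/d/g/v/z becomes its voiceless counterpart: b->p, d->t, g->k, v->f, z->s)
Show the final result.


Starting form: 'gabik'
Rule 1: Vowel Harmony: all vowels become 'a' (matching first vowel). 'gabik' -> 'gabak'
Rule 2: Consonant Assimilation: no voiced obstruent (b/d/g/v/z) stands immediately before a voiceless consonant (p/t/k/s/f). No change.
Rule 3: Final Devoicing: final consonant 'k' is not one of the voiced obstruents b/d/g/v/z. No change.
Final form: 'gabak'

gabak


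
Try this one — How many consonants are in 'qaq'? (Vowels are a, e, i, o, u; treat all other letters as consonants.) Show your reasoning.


Consonants in 'qaq': q, q = 2 consonants.

2


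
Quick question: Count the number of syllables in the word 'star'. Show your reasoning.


Break 'star' into syllables: star -> star = 1 syllable

1 syllable


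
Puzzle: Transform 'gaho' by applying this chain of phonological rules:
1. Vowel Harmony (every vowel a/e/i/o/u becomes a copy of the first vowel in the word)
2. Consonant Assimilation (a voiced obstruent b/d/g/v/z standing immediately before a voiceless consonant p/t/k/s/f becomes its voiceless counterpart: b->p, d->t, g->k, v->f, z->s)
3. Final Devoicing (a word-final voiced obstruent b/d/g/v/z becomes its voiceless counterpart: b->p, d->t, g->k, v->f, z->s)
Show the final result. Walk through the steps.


Starting form: 'gaho'
Rule 1: Vowel Harmony: all vowels become 'a' (matching first vowel). 'gaho' -> 'gaha'
Rule 2: Consonant Assimilation: no voiced obstruent (b/d/g/v/z) stands immediately before a voiceless consonant (p/t/k/s/f). No change.
Rule 3: Final Devoicing: the word ends in the vowel 'a', not a consonant. No change.
Final form: 'gaha'

gaha


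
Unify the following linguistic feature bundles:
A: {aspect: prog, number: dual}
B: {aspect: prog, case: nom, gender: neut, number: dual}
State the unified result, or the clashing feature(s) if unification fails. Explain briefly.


Compare features:
aspect: A=prog vs B=prog -> unified: prog
case: A=_ vs B=nom -> unified: nom
gender: A=_ vs B=neut -> unified: neut
number: A=dual vs B=dual -> unified: dual
No clashes found.

Unified: {aspect: prog, case: nom, gender: neut, number: dual}


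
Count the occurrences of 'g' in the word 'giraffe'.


Letter 'g' in 'giraffe': found at position(s) 1 = 1 occurrence(s).

1


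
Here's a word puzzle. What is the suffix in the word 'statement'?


The word 'statement' = 'state' (root) + '-ment' (suffix). The suffix is '-ment'.

ment


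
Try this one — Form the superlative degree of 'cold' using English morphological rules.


Apply superlative formation (add -est): 'cold' -> 'coldest'.

coldest


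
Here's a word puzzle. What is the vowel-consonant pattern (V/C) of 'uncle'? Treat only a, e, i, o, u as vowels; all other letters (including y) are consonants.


Letter mapping: u = V, n = C, c = C, l = C, e = V.

VCCCV


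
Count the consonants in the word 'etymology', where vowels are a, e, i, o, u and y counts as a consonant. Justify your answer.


Consonants in 'etymology': t, y, m, l, g, y = 6 consonants.

6


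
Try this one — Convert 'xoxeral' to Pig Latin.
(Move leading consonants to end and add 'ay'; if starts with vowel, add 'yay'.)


'xoxeral': move consonant cluster 'x' to end and add 'ay': 'oxeralxay'.

oxeralxay


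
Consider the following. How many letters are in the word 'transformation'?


Spell out 'transformation' and number each letter: t(1), r(2), a(3), n(4), s(5), f(6), o(7), r(8), m(9), a(10), t(11), i(12), o(13), n(14). Total: 14 letters.

14


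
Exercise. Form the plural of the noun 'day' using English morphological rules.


Apply rule: Add -s. 'day' becomes 'days'.

days


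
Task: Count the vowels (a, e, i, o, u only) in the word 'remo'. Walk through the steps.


Vowels in 'remo': e, o = 2 vowels.

2


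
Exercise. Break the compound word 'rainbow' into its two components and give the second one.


Split 'rainbow' into 'rain' + 'bow'. The second part is 'bow'.

bow


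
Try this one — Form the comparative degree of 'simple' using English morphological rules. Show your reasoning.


Apply comparative formation (ends in e: add -r): 'simple' -> 'simpler'.

simpler


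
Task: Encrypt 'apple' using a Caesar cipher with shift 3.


Shift each letter by 3: a -> d, p -> s, p -> s, l -> o, e -> h. Result: 'dssoh'.

dssoh


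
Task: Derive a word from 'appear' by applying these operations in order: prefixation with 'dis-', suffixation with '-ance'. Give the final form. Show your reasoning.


Step 1: Add prefix 'dis-' to 'appear' = 'disappear'
Step 2: Add suffix '-ance' to 'disappear' = 'disappearance'

disappearance


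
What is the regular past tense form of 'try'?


Apply rule: Change -y to -ied. 'try' becomes 'tried'.

tried


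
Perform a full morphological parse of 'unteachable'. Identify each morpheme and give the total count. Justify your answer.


Step 1: Identify prefix: 'un' (meaning: not/reverse)
Step 2: Identify root: 'teach'
Step 3: Identify suffix(es): 'able'
Decomposition: un- (prefix: not/reverse) + teach (root) + -able (suffix: capable of)
Total morphemes: 3

3 morphemes (un- (prefix: not/reverse) + teach (root) + -able (suffix: capable of))


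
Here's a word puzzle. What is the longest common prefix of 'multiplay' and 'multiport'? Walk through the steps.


Compare from the start: 6 characters match: 'multip'. Mismatch at position 7: 'l' vs 'o'.

multip


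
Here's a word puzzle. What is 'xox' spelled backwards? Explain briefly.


Reverse 'xox' character by character: 'xox'.

xox


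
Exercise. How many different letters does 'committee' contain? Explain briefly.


Unique letters in 'committee': {c, e, i, m, o, t} = 6 distinct letters.

6


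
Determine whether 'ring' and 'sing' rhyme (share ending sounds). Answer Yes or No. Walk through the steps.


Rime (stressed vowel + following sounds) of 'ring': -ing = /ɪŋ/
Rime of 'sing': -ing = /ɪŋ/
/ɪŋ/ and /ɪŋ/ are the same ending sound, so the words rhyme.

Yes


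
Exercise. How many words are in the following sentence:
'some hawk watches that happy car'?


Split into words: some | hawk | watches | that | happy | car = 6 words.

6


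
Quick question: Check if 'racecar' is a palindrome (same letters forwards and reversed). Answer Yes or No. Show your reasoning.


Forward: 'racecar'
Reversed: 'racecar'
They are identical.

Yes


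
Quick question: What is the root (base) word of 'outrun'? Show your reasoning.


Remove prefix 'out' from 'outrun' to get root 'run'.

run


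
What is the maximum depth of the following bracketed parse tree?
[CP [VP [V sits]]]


Count bracket nesting levels:
'[' at pos 0: depth = 1
'[' at pos 4: depth = 2
'[' at pos 8: depth = 3
Maximum depth reached: 3

3


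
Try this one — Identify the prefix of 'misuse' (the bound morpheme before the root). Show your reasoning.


The word 'misuse' = 'mis' (prefix) + 'use' (root). The prefix is 'mis'.

mis


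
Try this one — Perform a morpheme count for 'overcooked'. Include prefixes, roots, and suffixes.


Decomposition: over- (prefix) + cook (root) + -ed (suffix) = 3 morpheme(s)

3 morphemes


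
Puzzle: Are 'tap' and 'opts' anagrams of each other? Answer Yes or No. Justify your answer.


Sorted letters of 'tap': 'apt'
Sorted letters of 'opts': 'opst'
They do not match.

No


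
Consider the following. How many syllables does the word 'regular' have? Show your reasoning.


Break 'regular' into syllables: reg-u-lar -> reg | u | lar = 3 syllables

3 syllables


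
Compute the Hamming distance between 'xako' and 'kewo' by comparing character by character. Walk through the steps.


Alignment:
Position 1: 'x' vs 'k' = DIFFER
Position 2: 'a' vs 'e' = DIFFER
Position 3: 'k' vs 'w' = DIFFER
Position 4: 'o' vs 'o' = match
Total differences: 3

3


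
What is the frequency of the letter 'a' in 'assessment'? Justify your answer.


Letter 'a' in 'assessment': found at position(s) 1 = 1 occurrence(s).

1


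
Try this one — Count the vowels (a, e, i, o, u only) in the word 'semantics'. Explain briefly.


Vowels in 'semantics': e, a, i = 3 vowels.

3


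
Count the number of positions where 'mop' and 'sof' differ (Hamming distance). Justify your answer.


Alignment:
Position 1: 'm' vs 's' = DIFFER
Position 2: 'o' vs 'o' = match
Position 3: 'p' vs 'f' = DIFFER
Total differences: 2

2


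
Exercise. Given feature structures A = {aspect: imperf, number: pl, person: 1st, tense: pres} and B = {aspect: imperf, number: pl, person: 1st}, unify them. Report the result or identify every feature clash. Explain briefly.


Compare features:
aspect: A=imperf vs B=imperf -> unified: imperf
number: A=pl vs B=pl -> unified: pl
person: A=1st vs B=1st -> unified: 1st
tense: A=pres vs B=_ -> unified: pres
No clashes found.

Unified: {aspect: imperf, number: pl, person: 1st, tense: pres}


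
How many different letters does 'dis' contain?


Unique letters in 'dis': {d, i, s} = 3 distinct letters.

3


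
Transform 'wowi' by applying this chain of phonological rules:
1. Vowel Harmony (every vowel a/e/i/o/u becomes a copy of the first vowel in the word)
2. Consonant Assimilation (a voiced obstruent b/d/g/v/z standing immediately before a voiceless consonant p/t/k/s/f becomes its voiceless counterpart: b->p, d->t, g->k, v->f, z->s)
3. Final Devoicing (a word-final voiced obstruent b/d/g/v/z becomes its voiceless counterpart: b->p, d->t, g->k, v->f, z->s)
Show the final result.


Starting form: 'wowi'
Rule 1: Vowel Harmony: all vowels become 'o' (matching first vowel). 'wowi' -> 'wowo'
Rule 2: Consonant Assimilation: no voiced obstruent (b/d/g/v/z) stands immediately before a voiceless consonant (p/t/k/s/f). No change.
Rule 3: Final Devoicing: the word ends in the vowel 'o', not a consonant. No change.
Final form: 'wowo'

wowo


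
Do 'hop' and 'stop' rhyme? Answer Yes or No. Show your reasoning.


Rime (stressed vowel + following sounds) of 'hop': -op = /ɒp/
Rime of 'stop': -op = /ɒp/
/ɒp/ and /ɒp/ are the same ending sound, so the words rhyme.

Yes


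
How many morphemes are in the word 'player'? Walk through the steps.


Decomposition: play (root) + -er (suffix) = 2 morpheme(s)

2 morphemes


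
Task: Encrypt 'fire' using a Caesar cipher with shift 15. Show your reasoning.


Shift each letter by 15: f -> u, i -> x, r -> g, e -> t. Result: 'uxgt'.

uxgt


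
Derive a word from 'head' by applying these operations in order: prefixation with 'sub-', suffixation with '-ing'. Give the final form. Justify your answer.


Step 1: Add prefix 'sub-' to 'head' = 'subhead'
Step 2: Add suffix '-ing' to 'subhead' = 'subheading'

subheading


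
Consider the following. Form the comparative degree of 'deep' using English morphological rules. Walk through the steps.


Apply comparative formation (add -er): 'deep' -> 'deeper'.

deeper


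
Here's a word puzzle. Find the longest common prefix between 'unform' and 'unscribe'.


Compare from the start: 2 characters match: 'un'. Mismatch at position 3: 'f' vs 's'.

un


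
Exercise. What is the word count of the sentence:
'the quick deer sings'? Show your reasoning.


Split into words: the | quick | deer | sings = 4 words.

4


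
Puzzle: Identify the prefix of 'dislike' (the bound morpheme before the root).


The word 'dislike' = 'dis' (prefix) + 'like' (root). The prefix is 'dis'.

dis
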